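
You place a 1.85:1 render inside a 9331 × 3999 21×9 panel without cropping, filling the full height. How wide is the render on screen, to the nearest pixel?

7398 px

That makes the image 7398.15 px wide (3999 × 1.850).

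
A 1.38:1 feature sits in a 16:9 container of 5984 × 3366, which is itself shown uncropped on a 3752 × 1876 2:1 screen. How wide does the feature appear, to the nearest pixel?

2589 px

1.38:1 in 5984×3366: fills the height, so the feature is 4645.08 × 3366.00.
Second fit — the 16:9 canvas into 3752×1876 spans the height: 3335.11 × 1876.00 (×0.5573 from 5984×3366).
So the feature's width is 4645.08 × 0.5573 ≈ 2588.88.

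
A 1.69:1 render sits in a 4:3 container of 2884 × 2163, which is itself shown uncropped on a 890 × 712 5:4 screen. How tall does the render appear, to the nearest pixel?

Inside the 2884×2163 canvas the render is width-limited at 2884.00 × 1706.51.
4:3 in 890×712: fills the width, so the intermediate becomes 890.00 × 667.50 — a scale of ×0.3086.
Applying the same ×0.3086: 1706.51 → 526.63.

527 px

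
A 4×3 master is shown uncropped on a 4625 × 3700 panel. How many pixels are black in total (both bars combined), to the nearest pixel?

1069531 pixels

4×3 (1.333) > 5:4 (1.250), so the master fills the width.
That makes the image 3468.7500 px tall (4625 × 3/4).
Leftover height: 3700 − 3468.7500 = 231.2500 px.
Bar area = 231.2500 × 4625 ≈ 1069531 px.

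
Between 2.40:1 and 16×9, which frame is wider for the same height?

2.40:1

2.4 and 16×9 = 1.778; 2.4 > 1.778.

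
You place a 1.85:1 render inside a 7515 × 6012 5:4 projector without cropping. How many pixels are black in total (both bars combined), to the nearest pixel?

14653031 pixels

1.85:1 is wider than 5:4, so it spans the full width.
That makes the image 4062.1622 px tall (7515 / 1.850).
Black = 6012 − 4062.1622 = 1949.8378 px.
Bar area = 1949.8378 × 7515 ≈ 14653031 px.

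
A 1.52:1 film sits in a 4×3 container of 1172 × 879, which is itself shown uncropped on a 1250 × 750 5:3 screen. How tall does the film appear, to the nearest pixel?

658 px

First fit — 1.52:1 into 1172×879 spans the width: 1172.00 × 771.05.
Second fit — the 4×3 canvas into 1250×750 spans the height: 1000.00 × 750.00 (×0.8532 from 1172×879).
So the film's height is 771.05 × 0.8532 ≈ 657.89.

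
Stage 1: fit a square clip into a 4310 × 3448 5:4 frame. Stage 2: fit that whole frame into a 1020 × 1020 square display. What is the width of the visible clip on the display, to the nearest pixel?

Inside the 4310×3448 canvas the clip is height-limited at 3448.00 × 3448.00.
5:4 in 1020×1020: fills the width, so the intermediate becomes 1020.00 × 816.00 — a scale of ×0.2367.
Applying the same ×0.2367: 3448.00 → 816.00.

816 px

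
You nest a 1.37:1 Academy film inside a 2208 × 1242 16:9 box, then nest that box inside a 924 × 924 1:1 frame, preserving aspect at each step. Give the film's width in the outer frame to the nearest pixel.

Inside the 2208×1242 canvas the film is height-limited at 1701.54 × 1242.00.
Second fit — the 16:9 canvas into 924×924 spans the width: 924.00 × 519.75 (×0.4185 from 2208×1242).
So the film's width is 1701.54 × 0.4185 ≈ 712.06.

712 px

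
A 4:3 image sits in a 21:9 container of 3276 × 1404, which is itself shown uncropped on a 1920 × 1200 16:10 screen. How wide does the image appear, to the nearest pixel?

First fit — 4:3 into 3276×1404 spans the height: 1872.00 × 1404.00.
The 21:9 canvas is width-limited in 1920×1200, giving 1920.00 × 822.86; scale factor 0.5861.
So the image's width is 1872.00 × 0.5861 ≈ 1097.14.

1097 px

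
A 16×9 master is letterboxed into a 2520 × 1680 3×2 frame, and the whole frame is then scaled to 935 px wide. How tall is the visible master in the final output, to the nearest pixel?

In the 2520×1680 frame the master fills the width: height = 2520 × 9/16 ≈ 1417.50 px.
Scaling 2520 → 935 is ×0.3710, so the height becomes 1417.50 × 0.3710 ≈ 525.94 px.

526 px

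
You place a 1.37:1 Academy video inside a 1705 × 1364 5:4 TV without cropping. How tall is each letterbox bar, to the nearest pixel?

60 px

1.37:1 Academy is wider than 5:4, so it spans the full width.
Content height = 1705 / 1.370 ≈ 1244.53 px.
Black = 1364 − 1244.53 = 119.47 px, or 59.74 per bar.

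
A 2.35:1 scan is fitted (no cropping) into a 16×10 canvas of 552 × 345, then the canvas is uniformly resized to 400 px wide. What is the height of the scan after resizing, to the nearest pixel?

170 px

At 552×345 the scan is width-limited, so height = 552 / 2.350 ≈ 234.89 px.
Scaling 552 → 400 is ×0.7246, so the height becomes 234.89 × 0.7246 ≈ 170.21 px.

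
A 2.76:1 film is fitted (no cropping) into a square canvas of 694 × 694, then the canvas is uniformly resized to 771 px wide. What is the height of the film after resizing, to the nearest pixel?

279 px

At 694×694 the film is width-limited, so height = 694 / 2.760 ≈ 251.45 px.
The frame scales by 771/694 = 1.1110; 251.45 × 1.1110 ≈ 279.35 px.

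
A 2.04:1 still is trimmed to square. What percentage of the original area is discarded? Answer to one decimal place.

51.0%

square is narrower than 2.04:1, so the crop keeps the full height and trims the width.
Fraction kept = (1.000)/(2.040) ≈ 49.02%, so 50.98% is lost.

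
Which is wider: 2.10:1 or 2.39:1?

2.1 and 2.39; 2.39 > 2.1.

2.39:1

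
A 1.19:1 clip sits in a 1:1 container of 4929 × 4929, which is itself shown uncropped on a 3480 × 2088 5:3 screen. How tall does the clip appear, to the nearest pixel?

Inside the 4929×4929 canvas the clip is width-limited at 4929.00 × 4142.02.
1:1 in 3480×2088: fills the height, so the intermediate becomes 2088.00 × 2088.00 — a scale of ×0.4236.
Applying the same ×0.4236: 4142.02 → 1754.62.

1755 px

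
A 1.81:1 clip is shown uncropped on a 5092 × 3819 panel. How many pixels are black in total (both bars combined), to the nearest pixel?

5121230 pixels

1.81:1 is wider than 4×3, so it spans the full width.
The clip is 5092 / 1.810 ≈ 2813.2597 px tall.
3819 − 2813.2597 = 1005.7403 px of bars.
Across the 5092-px span: 1005.7403 × 5092 ≈ 5121230 px.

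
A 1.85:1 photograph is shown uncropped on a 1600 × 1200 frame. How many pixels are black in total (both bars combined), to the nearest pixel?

536216 pixels

Since 1.850 > 1.333, the photograph is width-limited.
That makes the image 864.8649 px tall (1600 / 1.850).
Black = 1200 − 864.8649 = 335.1351 px.
That's 335.1351 × 1600 ≈ 536216 black pixels.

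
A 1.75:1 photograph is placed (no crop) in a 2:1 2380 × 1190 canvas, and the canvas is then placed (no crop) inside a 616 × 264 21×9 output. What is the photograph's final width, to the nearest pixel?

462 px

1.75:1 in 2380×1190: fills the height, so the photograph is 2082.50 × 1190.00.
The 2:1 canvas is height-limited in 616×264, giving 528.00 × 264.00; scale factor 0.2218.
So the photograph's width is 2082.50 × 0.2218 ≈ 462.00.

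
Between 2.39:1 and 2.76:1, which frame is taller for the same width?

2.39:1

2.39 and 2.76; 2.76 > 2.39. The smaller width-to-height ratio is the taller frame.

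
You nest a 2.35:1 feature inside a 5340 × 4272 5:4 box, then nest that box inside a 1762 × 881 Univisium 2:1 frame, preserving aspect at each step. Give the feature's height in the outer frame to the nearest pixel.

Inside the 5340×4272 canvas the feature is width-limited at 5340.00 × 2272.34.
The 5:4 canvas is height-limited in 1762×881, giving 1101.25 × 881.00; scale factor 0.2062.
Applying the same ×0.2062: 2272.34 → 468.62.

469 px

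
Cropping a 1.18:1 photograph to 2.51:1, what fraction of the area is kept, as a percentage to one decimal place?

47.0%

2.51:1 is wider than 1.18:1, so the crop keeps the full width and trims the height.
Area ratio = (1.180)/(2.510) = 47.01% retained.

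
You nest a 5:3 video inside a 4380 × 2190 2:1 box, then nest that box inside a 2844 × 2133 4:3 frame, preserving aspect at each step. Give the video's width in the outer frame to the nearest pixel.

2370 px

5:3 in 4380×2190: fills the height, so the video is 3650.00 × 2190.00.
Second fit — the 2:1 canvas into 2844×2133 spans the width: 2844.00 × 1422.00 (×0.6493 from 4380×2190).
Applying the same ×0.6493: 3650.00 → 2370.00.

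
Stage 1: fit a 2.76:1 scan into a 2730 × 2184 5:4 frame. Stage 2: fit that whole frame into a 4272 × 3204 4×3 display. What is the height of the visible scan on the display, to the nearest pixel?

First fit — 2.76:1 into 2730×2184 spans the width: 2730.00 × 989.13.
Second fit — the 5:4 canvas into 4272×3204 spans the height: 4005.00 × 3204.00 (×1.4670 from 2730×2184).
So the scan's height is 989.13 × 1.4670 ≈ 1451.09.

1451 px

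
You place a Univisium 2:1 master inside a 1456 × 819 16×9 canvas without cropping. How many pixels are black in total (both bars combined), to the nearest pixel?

132496 pixels

Univisium 2:1 is wider than 16×9, so it spans the full width.
That makes the image 728.0000 px tall (1456 × 1/2).
819 − 728.0000 = 91.0000 px of bars.
Bar area = 91.0000 × 1456 ≈ 132496 px.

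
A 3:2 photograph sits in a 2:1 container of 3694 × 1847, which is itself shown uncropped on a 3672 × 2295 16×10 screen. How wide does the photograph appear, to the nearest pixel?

Inside the 3694×1847 canvas the photograph is height-limited at 2770.50 × 1847.00.
The 2:1 canvas is width-limited in 3672×2295, giving 3672.00 × 1836.00; scale factor 0.9940.
So the photograph's width is 2770.50 × 0.9940 ≈ 2754.00.

2754 px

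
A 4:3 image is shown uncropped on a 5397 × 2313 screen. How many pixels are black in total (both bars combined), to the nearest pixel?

5349969 pixels

4:3 is narrower than 21×9, so it spans the full height.
Content width = 2313 × 4/3 ≈ 3084.0000 px.
Black = 5397 − 3084.0000 = 2313.0000 px.
That's 2313.0000 × 2313 ≈ 5349969 black pixels.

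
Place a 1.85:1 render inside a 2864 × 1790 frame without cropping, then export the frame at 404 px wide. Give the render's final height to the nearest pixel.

218 px

In the 2864×1790 frame the render fills the width: height = 2864 / 1.850 ≈ 1548.11 px.
Resizing to 404 px wide multiplies everything by 0.1411: 1548.11 → 218.38 px.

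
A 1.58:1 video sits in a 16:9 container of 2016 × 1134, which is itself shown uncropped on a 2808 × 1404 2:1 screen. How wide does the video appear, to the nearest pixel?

2218 px

1.58:1 in 2016×1134: fills the height, so the video is 1791.72 × 1134.00.
16:9 in 2808×1404: fills the height, so the intermediate becomes 2496.00 × 1404.00 — a scale of ×1.2381.
Applying the same ×1.2381: 1791.72 → 2218.32.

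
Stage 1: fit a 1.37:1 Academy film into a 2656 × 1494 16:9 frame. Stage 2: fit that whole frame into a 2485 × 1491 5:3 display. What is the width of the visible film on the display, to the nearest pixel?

1915 px

Inside the 2656×1494 canvas the film is height-limited at 2046.78 × 1494.00.
16:9 in 2485×1491: fills the width, so the intermediate becomes 2485.00 × 1397.81 — a scale of ×0.9356.
The film scales with it: width 2046.78 × 0.9356 ≈ 1915.00.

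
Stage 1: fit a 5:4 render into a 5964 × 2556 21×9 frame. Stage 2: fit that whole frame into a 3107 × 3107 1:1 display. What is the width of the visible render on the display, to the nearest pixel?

5:4 in 5964×2556: fills the height, so the render is 3195.00 × 2556.00.
Second fit — the 21×9 canvas into 3107×3107 spans the width: 3107.00 × 1331.57 (×0.5210 from 5964×2556).
So the render's width is 3195.00 × 0.5210 ≈ 1664.46.

1664 px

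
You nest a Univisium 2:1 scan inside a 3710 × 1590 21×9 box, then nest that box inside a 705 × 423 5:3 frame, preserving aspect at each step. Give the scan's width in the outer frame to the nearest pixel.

First fit — Univisium 2:1 into 3710×1590 spans the height: 3180.00 × 1590.00.
The 21×9 canvas is width-limited in 705×423, giving 705.00 × 302.14; scale factor 0.1900.
Applying the same ×0.1900: 3180.00 → 604.29.

604 px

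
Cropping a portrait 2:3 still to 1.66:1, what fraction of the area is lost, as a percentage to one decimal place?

The width stays; only height is cut (since 1.66:1 is wider than portrait 2:3).
(0.667)/(1.660) ≈ 0.402 of the area survives, leaving 59.84% discarded.

59.8%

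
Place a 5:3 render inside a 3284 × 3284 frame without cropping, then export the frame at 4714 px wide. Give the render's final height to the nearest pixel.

Fitted into 3284×3284, the render spans the width; its height is 3284 × 3/5 ≈ 1970.40 px.
Scaling 3284 → 4714 is ×1.4354, so the height becomes 1970.40 × 1.4354 ≈ 2828.40 px.

2828 px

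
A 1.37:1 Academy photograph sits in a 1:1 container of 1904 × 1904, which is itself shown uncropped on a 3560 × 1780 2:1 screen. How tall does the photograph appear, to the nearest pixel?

1299 px

1.37:1 Academy in 1904×1904: fills the width, so the photograph is 1904.00 × 1389.78.
The 1:1 canvas is height-limited in 3560×1780, giving 1780.00 × 1780.00; scale factor 0.9349.
Applying the same ×0.9349: 1389.78 → 1299.27.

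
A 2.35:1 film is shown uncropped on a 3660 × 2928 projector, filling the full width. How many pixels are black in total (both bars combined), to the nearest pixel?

5016225 pixels

Content height = 3660 / 2.350 ≈ 1557.4468 px.
2928 − 1557.4468 = 1370.5532 px of bars.
Across the 3660-px span: 1370.5532 × 3660 ≈ 5016225 px.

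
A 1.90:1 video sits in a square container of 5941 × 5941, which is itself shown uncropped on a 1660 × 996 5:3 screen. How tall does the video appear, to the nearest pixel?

1.90:1 in 5941×5941: fills the width, so the video is 5941.00 × 3126.84.
The square canvas is height-limited in 1660×996, giving 996.00 × 996.00; scale factor 0.1676.
So the video's height is 3126.84 × 0.1676 ≈ 524.21.

524 px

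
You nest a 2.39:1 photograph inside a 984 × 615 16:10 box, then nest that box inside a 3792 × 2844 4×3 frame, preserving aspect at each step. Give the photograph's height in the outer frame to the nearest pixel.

1587 px

First fit — 2.39:1 into 984×615 spans the width: 984.00 × 411.72.
Second fit — the 16:10 canvas into 3792×2844 spans the width: 3792.00 × 2370.00 (×3.8537 from 984×615).
So the photograph's height is 411.72 × 3.8537 ≈ 1586.61.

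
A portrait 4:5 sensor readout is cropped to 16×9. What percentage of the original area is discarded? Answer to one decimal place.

The width stays; only height is cut (since 16×9 is wider than portrait 4:5).
Area ratio = (0.800)/(1.778) = 45.00%; the remaining 55.00% is cropped out.

55.0%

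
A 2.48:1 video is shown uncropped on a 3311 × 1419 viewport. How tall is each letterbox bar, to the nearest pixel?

Since 2.480 > 2.333, the video is width-limited.
That makes the image 1335.08 px tall (3311 / 2.480).
1419 − 1335.08 = 83.92 px of bars (41.96 each).

42 px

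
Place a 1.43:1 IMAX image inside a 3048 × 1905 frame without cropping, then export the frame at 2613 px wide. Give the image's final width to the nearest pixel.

2335 px

Fitted into 3048×1905, the image spans the height; its width is 1905 × 1.430 ≈ 2724.15 px.
The frame scales by 2613/3048 = 0.8573; 2724.15 × 0.8573 ≈ 2335.37 px.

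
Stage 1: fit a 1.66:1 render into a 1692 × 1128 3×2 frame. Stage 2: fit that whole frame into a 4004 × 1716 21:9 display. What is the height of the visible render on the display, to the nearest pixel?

1.66:1 in 1692×1128: fills the width, so the render is 1692.00 × 1019.28.
Second fit — the 3×2 canvas into 4004×1716 spans the height: 2574.00 × 1716.00 (×1.5213 from 1692×1128).
So the render's height is 1019.28 × 1.5213 ≈ 1550.60.

1551 px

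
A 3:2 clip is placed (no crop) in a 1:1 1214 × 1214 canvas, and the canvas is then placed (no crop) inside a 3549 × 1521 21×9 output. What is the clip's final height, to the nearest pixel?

First fit — 3:2 into 1214×1214 spans the width: 1214.00 × 809.33.
1:1 in 3549×1521: fills the height, so the intermediate becomes 1521.00 × 1521.00 — a scale of ×1.2529.
Applying the same ×1.2529: 809.33 → 1014.00.

1014 px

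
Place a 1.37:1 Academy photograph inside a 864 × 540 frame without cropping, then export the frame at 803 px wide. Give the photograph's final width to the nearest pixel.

688 px

In the 864×540 frame the photograph fills the height: width = 540 × 1.370 ≈ 739.80 px.
Scaling 864 → 803 is ×0.9294, so the width becomes 739.80 × 0.9294 ≈ 687.57 px.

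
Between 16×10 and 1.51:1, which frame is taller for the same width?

16×10 = 1.6 and 1.51; 1.6 > 1.51. The smaller width-to-height ratio is the taller frame.

1.51:1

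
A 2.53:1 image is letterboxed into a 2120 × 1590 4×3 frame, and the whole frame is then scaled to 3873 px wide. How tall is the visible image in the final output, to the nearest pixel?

1531 px

In the 2120×1590 frame the image fills the width: height = 2120 / 2.530 ≈ 837.94 px.
Scaling 2120 → 3873 is ×1.8269, so the height becomes 837.94 × 1.8269 ≈ 1530.83 px.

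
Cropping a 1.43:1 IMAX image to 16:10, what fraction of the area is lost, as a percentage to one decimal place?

10.6%

Going from 1.43:1 IMAX to 16:10 means cutting height while keeping width.
Fraction kept = (1.430)/(1.600) ≈ 89.38%, so 10.62% is lost.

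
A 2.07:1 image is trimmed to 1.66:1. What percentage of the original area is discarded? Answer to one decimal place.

19.8%

Going from 2.07:1 to 1.66:1 means cutting width while keeping height.
Fraction kept = (1.660)/(2.070) ≈ 80.19%, so 19.81% is lost.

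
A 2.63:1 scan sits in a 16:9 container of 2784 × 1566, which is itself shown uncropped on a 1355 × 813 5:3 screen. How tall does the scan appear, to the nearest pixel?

First fit — 2.63:1 into 2784×1566 spans the width: 2784.00 × 1058.56.
16:9 in 1355×813: fills the width, so the intermediate becomes 1355.00 × 762.19 — a scale of ×0.4867.
Applying the same ×0.4867: 1058.56 → 515.21.

515 px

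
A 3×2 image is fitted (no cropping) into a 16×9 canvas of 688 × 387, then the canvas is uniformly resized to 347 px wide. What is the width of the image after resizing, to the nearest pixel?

Fitted into 688×387, the image spans the height; its width is 387 × 3/2 ≈ 580.50 px.
Resizing to 347 px wide multiplies everything by 0.5044: 580.50 → 292.78 px.

293 px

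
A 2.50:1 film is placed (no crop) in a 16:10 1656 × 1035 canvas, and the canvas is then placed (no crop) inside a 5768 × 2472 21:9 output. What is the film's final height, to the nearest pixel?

1582 px

Inside the 1656×1035 canvas the film is width-limited at 1656.00 × 662.40.
The 16:10 canvas is height-limited in 5768×2472, giving 3955.20 × 2472.00; scale factor 2.3884.
So the film's height is 662.40 × 2.3884 ≈ 1582.08.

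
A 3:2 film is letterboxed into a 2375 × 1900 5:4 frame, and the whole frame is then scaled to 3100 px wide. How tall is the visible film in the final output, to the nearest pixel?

2067 px

In the 2375×1900 frame the film fills the width: height = 2375 × 2/3 ≈ 1583.33 px.
Scaling 2375 → 3100 is ×1.3053, so the height becomes 1583.33 × 1.3053 ≈ 2066.67 px.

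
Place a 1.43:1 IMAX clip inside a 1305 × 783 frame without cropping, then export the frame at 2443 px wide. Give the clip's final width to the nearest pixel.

In the 1305×783 frame the clip fills the height: width = 783 × 1.430 ≈ 1119.69 px.
Scaling 1305 → 2443 is ×1.8720, so the width becomes 1119.69 × 1.8720 ≈ 2096.09 px.

2096 px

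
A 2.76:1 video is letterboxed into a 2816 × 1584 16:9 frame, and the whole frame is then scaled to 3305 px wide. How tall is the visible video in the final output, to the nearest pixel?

1197 px

At 2816×1584 the video is width-limited, so height = 2816 / 2.760 ≈ 1020.29 px.
Resizing to 3305 px wide multiplies everything by 1.1737: 1020.29 → 1197.46 px.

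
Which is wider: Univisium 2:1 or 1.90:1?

Univisium 2:1

Univisium 2:1 = 2 and 1.9; 2 > 1.9.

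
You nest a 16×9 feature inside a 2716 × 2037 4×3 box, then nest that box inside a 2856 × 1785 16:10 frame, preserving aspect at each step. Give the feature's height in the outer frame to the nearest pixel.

1339 px

16×9 in 2716×2037: fills the width, so the feature is 2716.00 × 1527.75.
Second fit — the 4×3 canvas into 2856×1785 spans the height: 2380.00 × 1785.00 (×0.8763 from 2716×2037).
So the feature's height is 1527.75 × 0.8763 ≈ 1338.75.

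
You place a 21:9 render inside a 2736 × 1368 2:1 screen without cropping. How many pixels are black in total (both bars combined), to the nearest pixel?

534693 pixels

21:9 (2.333) > 2:1 (2.000), so the render fills the width.
The render is 2736 × 9/21 ≈ 1172.5714 px tall.
Black = 1368 − 1172.5714 = 195.4286 px.
Bar area = 195.4286 × 2736 ≈ 534693 px.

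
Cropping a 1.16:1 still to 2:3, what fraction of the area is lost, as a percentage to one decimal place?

42.5%

Going from 1.16:1 to 2:3 means cutting width while keeping height.
Fraction kept = (0.667)/(1.160) ≈ 57.47%, so 42.53% is lost.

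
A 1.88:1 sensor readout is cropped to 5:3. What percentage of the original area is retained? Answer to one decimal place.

Going from 1.88:1 to 5:3 means cutting width while keeping height.
Fraction kept = (1.667)/(1.880) ≈ 88.65%.

88.7%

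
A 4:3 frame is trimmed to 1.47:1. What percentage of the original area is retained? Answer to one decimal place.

Going from 4:3 to 1.47:1 means cutting height while keeping width.
Area ratio = (1.333)/(1.470) = 90.70% retained.

90.7%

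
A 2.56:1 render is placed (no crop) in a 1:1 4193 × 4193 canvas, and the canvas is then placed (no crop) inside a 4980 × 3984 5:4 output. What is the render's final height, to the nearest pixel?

First fit — 2.56:1 into 4193×4193 spans the width: 4193.00 × 1637.89.
The 1:1 canvas is height-limited in 4980×3984, giving 3984.00 × 3984.00; scale factor 0.9502.
Applying the same ×0.9502: 1637.89 → 1556.25.

1556 px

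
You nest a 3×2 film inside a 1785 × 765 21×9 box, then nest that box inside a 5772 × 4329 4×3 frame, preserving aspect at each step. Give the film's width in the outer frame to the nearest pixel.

First fit — 3×2 into 1785×765 spans the height: 1147.50 × 765.00.
Second fit — the 21×9 canvas into 5772×4329 spans the width: 5772.00 × 2473.71 (×3.2336 from 1785×765).
The film scales with it: width 1147.50 × 3.2336 ≈ 3710.57.

3711 px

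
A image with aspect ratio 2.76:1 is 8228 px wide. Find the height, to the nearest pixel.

2981 px

8228 / 2.760 = 2981.16.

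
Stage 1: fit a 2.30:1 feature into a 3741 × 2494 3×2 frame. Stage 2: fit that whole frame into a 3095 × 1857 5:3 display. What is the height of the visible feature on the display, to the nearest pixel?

1211 px

First fit — 2.30:1 into 3741×2494 spans the width: 3741.00 × 1626.52.
3×2 in 3095×1857: fills the height, so the intermediate becomes 2785.50 × 1857.00 — a scale of ×0.7446.
Applying the same ×0.7446: 1626.52 → 1211.09.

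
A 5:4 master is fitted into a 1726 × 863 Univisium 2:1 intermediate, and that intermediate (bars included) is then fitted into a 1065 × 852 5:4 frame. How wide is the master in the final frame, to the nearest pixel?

First fit — 5:4 into 1726×863 spans the height: 1078.75 × 863.00.
Second fit — the Univisium 2:1 canvas into 1065×852 spans the width: 1065.00 × 532.50 (×0.6170 from 1726×863).
The master scales with it: width 1078.75 × 0.6170 ≈ 665.62.

666 px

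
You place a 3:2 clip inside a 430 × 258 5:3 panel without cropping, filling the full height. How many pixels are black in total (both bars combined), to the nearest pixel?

11094 pixels

The clip is 258 × 3/2 ≈ 387.0000 px wide.
Leftover width: 430 − 387.0000 = 43.0000 px.
Across the 258-px span: 43.0000 × 258 ≈ 11094 px.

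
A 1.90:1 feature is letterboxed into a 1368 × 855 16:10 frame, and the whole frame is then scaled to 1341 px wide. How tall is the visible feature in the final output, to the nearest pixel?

706 px

Fitted into 1368×855, the feature spans the width; its height is 1368 / 1.900 ≈ 720.00 px.
Resizing to 1341 px wide multiplies everything by 0.9803: 720.00 → 705.79 px.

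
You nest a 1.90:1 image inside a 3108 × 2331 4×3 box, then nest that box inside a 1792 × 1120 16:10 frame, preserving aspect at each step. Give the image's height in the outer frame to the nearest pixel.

786 px

First fit — 1.90:1 into 3108×2331 spans the width: 3108.00 × 1635.79.
Second fit — the 4×3 canvas into 1792×1120 spans the height: 1493.33 × 1120.00 (×0.4805 from 3108×2331).
So the image's height is 1635.79 × 0.4805 ≈ 785.96.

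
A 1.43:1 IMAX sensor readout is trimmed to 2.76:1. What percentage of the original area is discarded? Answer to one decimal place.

2.76:1 is wider than 1.43:1 IMAX, so the crop keeps the full width and trims the height.
(1.430)/(2.760) ≈ 0.518 of the area survives, leaving 48.19% discarded.

48.2%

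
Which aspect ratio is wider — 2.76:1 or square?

2.76 and square = 1; 2.76 > 1.

2.76:1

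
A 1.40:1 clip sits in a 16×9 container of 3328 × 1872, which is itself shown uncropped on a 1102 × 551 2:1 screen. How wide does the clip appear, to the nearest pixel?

771 px

First fit — 1.40:1 into 3328×1872 spans the height: 2620.80 × 1872.00.
16×9 in 1102×551: fills the height, so the intermediate becomes 979.56 × 551.00 — a scale of ×0.2943.
Applying the same ×0.2943: 2620.80 → 771.40.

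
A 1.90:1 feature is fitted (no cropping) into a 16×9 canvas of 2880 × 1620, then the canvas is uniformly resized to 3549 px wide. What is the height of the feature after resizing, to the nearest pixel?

1868 px

At 2880×1620 the feature is width-limited, so height = 2880 / 1.900 ≈ 1515.79 px.
Resizing to 3549 px wide multiplies everything by 1.2323: 1515.79 → 1867.89 px.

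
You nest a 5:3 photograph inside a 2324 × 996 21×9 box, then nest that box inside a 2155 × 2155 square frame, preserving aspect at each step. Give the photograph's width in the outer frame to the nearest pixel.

1539 px

5:3 in 2324×996: fills the height, so the photograph is 1660.00 × 996.00.
21×9 in 2155×2155: fills the width, so the intermediate becomes 2155.00 × 923.57 — a scale of ×0.9273.
Applying the same ×0.9273: 1660.00 → 1539.29.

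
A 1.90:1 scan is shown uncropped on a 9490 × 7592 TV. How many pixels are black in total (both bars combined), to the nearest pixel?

1.90:1 (1.900) > 5:4 (1.250), so the scan fills the width.
That makes the image 4994.7368 px tall (9490 / 1.900).
7592 − 4994.7368 = 2597.2632 px of bars.
Bar area = 2597.2632 × 9490 ≈ 24648027 px.

24648027 pixels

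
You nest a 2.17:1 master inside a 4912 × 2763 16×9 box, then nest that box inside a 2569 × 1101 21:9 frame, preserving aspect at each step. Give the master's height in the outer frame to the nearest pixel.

2.17:1 in 4912×2763: fills the width, so the master is 4912.00 × 2263.59.
Second fit — the 16×9 canvas into 2569×1101 spans the height: 1957.33 × 1101.00 (×0.3985 from 4912×2763).
The master scales with it: height 2263.59 × 0.3985 ≈ 902.00.

902 px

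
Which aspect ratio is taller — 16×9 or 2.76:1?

16×9

16×9 = 1.778 and 2.76; 2.76 > 1.778. The smaller width-to-height ratio is the taller frame.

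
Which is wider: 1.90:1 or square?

1.9 and square = 1; 1.9 > 1.

1.90:1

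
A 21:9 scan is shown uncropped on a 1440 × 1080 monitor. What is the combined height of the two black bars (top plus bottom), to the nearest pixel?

21:9 (2.333) > 4:3 (1.333), so the scan fills the width.
Content height = 1440 × 9/21 ≈ 617.14 px.
Black = 1080 − 617.14 = 462.86 px.

463 px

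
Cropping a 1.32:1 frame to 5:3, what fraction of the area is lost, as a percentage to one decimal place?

The width stays; only height is cut (since 5:3 is wider than 1.32:1).
(1.320)/(1.667) ≈ 0.792 of the area survives, leaving 20.80% discarded.

20.8%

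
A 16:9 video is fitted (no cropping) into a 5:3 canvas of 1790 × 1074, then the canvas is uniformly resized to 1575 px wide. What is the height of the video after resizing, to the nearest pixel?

Fitted into 1790×1074, the video spans the width; its height is 1790 × 9/16 ≈ 1006.88 px.
Scaling 1790 → 1575 is ×0.8799, so the height becomes 1006.88 × 0.8799 ≈ 885.94 px.

886 px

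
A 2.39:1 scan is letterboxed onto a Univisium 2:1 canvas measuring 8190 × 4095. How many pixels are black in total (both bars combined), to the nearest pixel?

5472736 pixels

Since 2.390 > 2.000, the scan is width-limited.
Content height = 8190 / 2.390 ≈ 3426.7782 px.
Black = 4095 − 3426.7782 = 668.2218 px.
Bar area = 668.2218 × 8190 ≈ 5472736 px.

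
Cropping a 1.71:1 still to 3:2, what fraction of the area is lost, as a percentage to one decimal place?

3:2 is narrower than 1.71:1, so the crop keeps the full height and trims the width.
Fraction kept = (1.500)/(1.710) ≈ 87.72%, so 12.28% is lost.

12.3%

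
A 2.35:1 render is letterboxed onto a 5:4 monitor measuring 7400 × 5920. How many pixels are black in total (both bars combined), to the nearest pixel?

Since 2.350 > 1.250, the render is width-limited.
Content height = 7400 / 2.350 ≈ 3148.9362 px.
Black = 5920 − 3148.9362 = 2771.0638 px.
That's 2771.0638 × 7400 ≈ 20505872 black pixels.

20505872 pixels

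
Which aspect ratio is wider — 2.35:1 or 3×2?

2.35 and 3×2 = 1.5; 2.35 > 1.5.

2.35:1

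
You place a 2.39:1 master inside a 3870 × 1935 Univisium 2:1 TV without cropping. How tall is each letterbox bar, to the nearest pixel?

2.39:1 (2.390) > Univisium 2:1 (2.000), so the master fills the width.
Content height = 3870 / 2.390 ≈ 1619.25 px.
1935 − 1619.25 = 315.75 px of bars (157.88 each).

158 px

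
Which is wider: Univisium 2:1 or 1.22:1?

Univisium 2:1 = 2 and 1.22; 2 > 1.22.

Univisium 2:1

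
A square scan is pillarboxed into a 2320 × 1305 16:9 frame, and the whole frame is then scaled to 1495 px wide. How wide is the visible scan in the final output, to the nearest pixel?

841 px

In the 2320×1305 frame the scan fills the height: width = 1305 × 1/1 ≈ 1305.00 px.
Scaling 2320 → 1495 is ×0.6444, so the width becomes 1305.00 × 0.6444 ≈ 840.94 px.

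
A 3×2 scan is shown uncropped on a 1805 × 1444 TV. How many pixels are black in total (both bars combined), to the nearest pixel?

434403 pixels

3×2 is wider than 5:4, so it spans the full width.
That makes the image 1203.3333 px tall (1805 × 2/3).
1444 − 1203.3333 = 240.6667 px of bars.
That's 240.6667 × 1805 ≈ 434403 black pixels.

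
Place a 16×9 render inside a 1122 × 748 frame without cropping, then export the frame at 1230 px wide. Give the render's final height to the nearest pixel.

Fitted into 1122×748, the render spans the width; its height is 1122 × 9/16 ≈ 631.12 px.
Resizing to 1230 px wide multiplies everything by 1.0963: 631.12 → 691.88 px.

692 px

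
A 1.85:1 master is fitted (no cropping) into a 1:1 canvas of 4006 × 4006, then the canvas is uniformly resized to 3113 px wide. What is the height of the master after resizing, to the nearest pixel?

At 4006×4006 the master is width-limited, so height = 4006 / 1.850 ≈ 2165.41 px.
The frame scales by 3113/4006 = 0.7771; 2165.41 × 0.7771 ≈ 1682.70 px.

1683 px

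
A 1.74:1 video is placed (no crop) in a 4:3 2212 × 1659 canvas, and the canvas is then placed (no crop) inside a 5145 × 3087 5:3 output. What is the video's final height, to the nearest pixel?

1.74:1 in 2212×1659: fills the width, so the video is 2212.00 × 1271.26.
4:3 in 5145×3087: fills the height, so the intermediate becomes 4116.00 × 3087.00 — a scale of ×1.8608.
So the video's height is 1271.26 × 1.8608 ≈ 2365.52.

2366 px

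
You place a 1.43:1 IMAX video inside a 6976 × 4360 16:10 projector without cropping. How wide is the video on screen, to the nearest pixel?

6235 px

Since 1.430 < 1.600, the video is height-limited.
Content width = 4360 × 1.430 ≈ 6234.80 px.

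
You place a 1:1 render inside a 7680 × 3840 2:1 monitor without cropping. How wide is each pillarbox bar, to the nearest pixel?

1:1 is narrower than 2:1, so it spans the full height.
That makes the image 3840.00 px wide (3840 × 1/1).
Black = 7680 − 3840.00 = 3840.00 px, or 1920.00 per bar.

1920 px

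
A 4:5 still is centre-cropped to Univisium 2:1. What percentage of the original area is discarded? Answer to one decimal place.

60.0%

The width stays; only height is cut (since Univisium 2:1 is wider than 4:5).
Area ratio = (0.800)/(2.000) = 40.00%; the remaining 60.00% is cropped out.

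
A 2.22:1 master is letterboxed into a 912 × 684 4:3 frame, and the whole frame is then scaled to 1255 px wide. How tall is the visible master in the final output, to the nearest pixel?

At 912×684 the master is width-limited, so height = 912 / 2.220 ≈ 410.81 px.
The frame scales by 1255/912 = 1.3761; 410.81 × 1.3761 ≈ 565.32 px.

565 px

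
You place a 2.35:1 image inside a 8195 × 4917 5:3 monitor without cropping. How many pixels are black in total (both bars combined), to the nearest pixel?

2.35:1 (2.350) > 5:3 (1.667), so the image fills the width.
The image is 8195 / 2.350 ≈ 3487.2340 px tall.
4917 − 3487.2340 = 1429.7660 px of bars.
Bar area = 1429.7660 × 8195 ≈ 11716932 px.

11716932 pixels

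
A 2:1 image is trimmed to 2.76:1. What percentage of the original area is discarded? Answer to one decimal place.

27.5%

The width stays; only height is cut (since 2.76:1 is wider than 2:1).
Area ratio = (2.000)/(2.760) = 72.46%; the remaining 27.54% is cropped out.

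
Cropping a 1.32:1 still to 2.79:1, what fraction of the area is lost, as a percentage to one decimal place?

52.7%

Going from 1.32:1 to 2.79:1 means cutting height while keeping width.
Area ratio = (1.320)/(2.790) = 47.31%; the remaining 52.69% is cropped out.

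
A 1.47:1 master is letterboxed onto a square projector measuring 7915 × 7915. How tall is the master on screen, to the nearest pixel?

5384 px

1.47:1 (1.470) > square (1.000), so the master fills the width.
That makes the image 5384.35 px tall (7915 / 1.470).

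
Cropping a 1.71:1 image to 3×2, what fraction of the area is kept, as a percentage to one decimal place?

87.7%

The height stays; only width is cut (since 3×2 is narrower than 1.71:1).
(1.500)/(1.710) ≈ 0.877 of the area survives.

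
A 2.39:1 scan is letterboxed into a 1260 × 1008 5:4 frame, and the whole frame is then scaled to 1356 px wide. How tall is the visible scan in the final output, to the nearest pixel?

567 px

At 1260×1008 the scan is width-limited, so height = 1260 / 2.390 ≈ 527.20 px.
The frame scales by 1356/1260 = 1.0762; 527.20 × 1.0762 ≈ 567.36 px.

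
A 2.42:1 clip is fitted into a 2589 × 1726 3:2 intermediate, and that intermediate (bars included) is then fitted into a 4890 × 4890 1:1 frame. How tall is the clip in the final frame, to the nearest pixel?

First fit — 2.42:1 into 2589×1726 spans the width: 2589.00 × 1069.83.
The 3:2 canvas is width-limited in 4890×4890, giving 4890.00 × 3260.00; scale factor 1.8888.
Applying the same ×1.8888: 1069.83 → 2020.66.

2021 px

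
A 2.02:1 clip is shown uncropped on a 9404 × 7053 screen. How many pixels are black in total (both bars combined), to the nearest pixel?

22546602 pixels

Since 2.020 > 1.333, the clip is width-limited.
Content height = 9404 / 2.020 ≈ 4655.4455 px.
Leftover height: 7053 − 4655.4455 = 2397.5545 px.
Bar area = 2397.5545 × 9404 ≈ 22546602 px.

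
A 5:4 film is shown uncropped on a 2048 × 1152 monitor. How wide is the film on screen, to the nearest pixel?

5:4 (1.250) < 16×9 (1.778), so the film fills the height.
Content width = 1152 × 5/4 ≈ 1440.00 px.

1440 px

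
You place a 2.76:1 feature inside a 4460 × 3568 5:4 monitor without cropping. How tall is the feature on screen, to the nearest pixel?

1616 px

Since 2.760 > 1.250, the feature is width-limited.
The feature is 4460 / 2.760 ≈ 1615.94 px tall.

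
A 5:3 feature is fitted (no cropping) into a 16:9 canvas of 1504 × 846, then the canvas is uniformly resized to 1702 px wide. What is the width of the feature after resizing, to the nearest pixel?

1596 px

At 1504×846 the feature is height-limited, so width = 846 × 5/3 ≈ 1410.00 px.
Scaling 1504 → 1702 is ×1.1316, so the width becomes 1410.00 × 1.1316 ≈ 1595.62 px.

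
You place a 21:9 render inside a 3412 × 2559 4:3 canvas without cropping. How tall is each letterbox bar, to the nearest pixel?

548 px

21:9 (2.333) > 4:3 (1.333), so the render fills the width.
That makes the image 1462.29 px tall (3412 × 9/21).
2559 − 1462.29 = 1096.71 px of bars (548.36 each).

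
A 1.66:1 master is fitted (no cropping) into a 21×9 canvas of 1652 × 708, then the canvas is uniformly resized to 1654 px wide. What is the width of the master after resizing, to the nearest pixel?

In the 1652×708 frame the master fills the height: width = 708 × 1.660 ≈ 1175.28 px.
Resizing to 1654 px wide multiplies everything by 1.0012: 1175.28 → 1176.70 px.

1177 px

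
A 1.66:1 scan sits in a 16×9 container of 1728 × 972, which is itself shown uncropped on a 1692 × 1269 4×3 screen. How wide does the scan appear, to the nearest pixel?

1580 px

First fit — 1.66:1 into 1728×972 spans the height: 1613.52 × 972.00.
Second fit — the 16×9 canvas into 1692×1269 spans the width: 1692.00 × 951.75 (×0.9792 from 1728×972).
So the scan's width is 1613.52 × 0.9792 ≈ 1579.90.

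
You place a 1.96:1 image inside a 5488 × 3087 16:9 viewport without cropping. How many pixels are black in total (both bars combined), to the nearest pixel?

1.96:1 (1.960) > 16:9 (1.778), so the image fills the width.
Content height = 5488 / 1.960 ≈ 2800.0000 px.
Leftover height: 3087 − 2800.0000 = 287.0000 px.
Across the 5488-px span: 287.0000 × 5488 ≈ 1575056 px.

1575056 pixels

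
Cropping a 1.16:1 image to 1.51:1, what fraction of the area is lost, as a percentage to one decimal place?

23.2%

Going from 1.16:1 to 1.51:1 means cutting height while keeping width.
(1.160)/(1.510) ≈ 0.768 of the area survives, leaving 23.18% discarded.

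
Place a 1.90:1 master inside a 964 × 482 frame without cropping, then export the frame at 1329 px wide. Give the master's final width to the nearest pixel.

Fitted into 964×482, the master spans the height; its width is 482 × 1.900 ≈ 915.80 px.
Resizing to 1329 px wide multiplies everything by 1.3786: 915.80 → 1262.55 px.

1263 px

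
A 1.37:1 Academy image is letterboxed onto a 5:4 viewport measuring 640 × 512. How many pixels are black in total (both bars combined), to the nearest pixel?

28702 pixels

1.37:1 Academy is wider than 5:4, so it spans the full width.
Content height = 640 / 1.370 ≈ 467.1533 px.
512 − 467.1533 = 44.8467 px of bars.
That's 44.8467 × 640 ≈ 28702 black pixels.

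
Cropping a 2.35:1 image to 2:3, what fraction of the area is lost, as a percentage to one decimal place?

71.6%

The height stays; only width is cut (since 2:3 is narrower than 2.35:1).
Fraction kept = (0.667)/(2.350) ≈ 28.37%, so 71.63% is lost.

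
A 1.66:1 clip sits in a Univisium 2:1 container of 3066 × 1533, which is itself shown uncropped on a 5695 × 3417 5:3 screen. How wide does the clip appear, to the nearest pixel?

First fit — 1.66:1 into 3066×1533 spans the height: 2544.78 × 1533.00.
Second fit — the Univisium 2:1 canvas into 5695×3417 spans the width: 5695.00 × 2847.50 (×1.8575 from 3066×1533).
The clip scales with it: width 2544.78 × 1.8575 ≈ 4726.85.

4727 px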